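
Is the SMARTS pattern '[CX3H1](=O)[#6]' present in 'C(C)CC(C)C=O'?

Yes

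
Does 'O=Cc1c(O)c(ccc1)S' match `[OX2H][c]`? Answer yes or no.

The pattern [OX2H][c] describes a hydroxyl oxygen attached to an aromatic carbon — a phenol.
The molecule carries a hydroxyl group (-OH), whose atoms satisfy every constraint of the query, so the pattern matches.

Yes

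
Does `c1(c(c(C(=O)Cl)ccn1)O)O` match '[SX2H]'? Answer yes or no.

The pattern [SX2H] describes an aliphatic sulfur with two connections, one being H — a thiol.
The closest candidate here is a hydroxyl group (-OH), but it is an -OH, not an -SH. No other fragment satisfies the full query, so there is no match.

No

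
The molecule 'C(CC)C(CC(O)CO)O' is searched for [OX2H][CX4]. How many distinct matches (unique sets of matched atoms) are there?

[OX2H][CX4] is the SMARTS for an aliphatic alcohol: a hydroxyl oxygen bound to an sp3 (X4) carbon.
The molecule carries 3 separate instances of a hydroxyl group (-OH) meeting every constraint; each maps to a distinct set of atoms, giving 3 matches.

3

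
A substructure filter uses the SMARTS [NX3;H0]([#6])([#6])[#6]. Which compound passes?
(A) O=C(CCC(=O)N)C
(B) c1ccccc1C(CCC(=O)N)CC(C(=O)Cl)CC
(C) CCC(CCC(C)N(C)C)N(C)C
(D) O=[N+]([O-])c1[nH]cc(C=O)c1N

C

[NX3;H0]([#6])([#6])[#6] describes a trivalent nitrogen with no H, bonded to three carbons (a tertiary amine).
(A) has a primary amide (-C(=O)NH2) but the amide nitrogen has H2 and only one carbon neighbour.
(B) has a primary amide (-C(=O)NH2) but the amide nitrogen has H2 and only one carbon neighbour.
(C) contains a dimethylamino group (-N(CH3)2), which satisfies every atom and bond constraint.
(D) has a primary amino group (-NH2) but the nitrogen has H2, not H0 with three carbons.
So the answer is (C).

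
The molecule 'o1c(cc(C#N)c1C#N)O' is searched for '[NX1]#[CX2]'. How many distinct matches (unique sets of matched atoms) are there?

2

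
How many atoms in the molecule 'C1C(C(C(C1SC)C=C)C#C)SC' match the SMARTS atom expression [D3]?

4

The query [D3] means: atom with exactly three heavy-atom neighbours.
Check the 13 heavy atoms by environment: 4× C (D3) → match; 3× C (D2) → no; 4× C (D1) → no; 2× S (D2) → no.
That gives 4 matching atoms.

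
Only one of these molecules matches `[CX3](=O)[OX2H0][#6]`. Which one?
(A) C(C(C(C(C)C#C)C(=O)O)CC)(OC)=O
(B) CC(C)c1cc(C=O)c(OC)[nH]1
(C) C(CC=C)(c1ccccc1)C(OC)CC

[CX3](=O)[OX2H0][#6] describes a carbonyl carbon bonded to an oxygen that is itself bonded to carbon (no H on that O) (an ester).
(A) contains a methyl-ester group (-C(=O)OCH3), which satisfies every atom and bond constraint.
(B) has a methoxy ether (-OCH3) but the ether oxygen is not adjacent to a C=O carbon.
(C) has a methoxy ether (-OCH3) but the ether oxygen is not adjacent to a C=O carbon.
So the answer is (A).

A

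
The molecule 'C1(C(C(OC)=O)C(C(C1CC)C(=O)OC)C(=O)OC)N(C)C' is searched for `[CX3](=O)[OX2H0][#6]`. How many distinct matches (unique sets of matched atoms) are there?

3

[CX3](=O)[OX2H0][#6] is the SMARTS for an ester: a carbonyl carbon bonded to an oxygen that is itself bonded to carbon (no H on that O).
The molecule carries 3 separate instances of a methyl-ester group (-C(=O)OCH3) meeting every constraint; each maps to a distinct set of atoms, giving 3 matches.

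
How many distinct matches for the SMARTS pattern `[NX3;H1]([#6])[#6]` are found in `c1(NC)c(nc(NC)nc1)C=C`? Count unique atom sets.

2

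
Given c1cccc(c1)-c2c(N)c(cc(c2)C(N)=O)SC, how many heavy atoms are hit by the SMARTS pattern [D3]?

The query [D3] means: atom with exactly three heavy-atom neighbours.
Check the 18 heavy atoms by environment: 5× c (aromatic, D3) → match; 7× c (aromatic, D2) → no; 2× N (D1) → no; 1× C (D3) → match; 1× O (D1) → no; 1× S (D2) → no; 1× C (D1) → no.
Summing the matching environments: 5 + 1 = 6 matching atoms.

6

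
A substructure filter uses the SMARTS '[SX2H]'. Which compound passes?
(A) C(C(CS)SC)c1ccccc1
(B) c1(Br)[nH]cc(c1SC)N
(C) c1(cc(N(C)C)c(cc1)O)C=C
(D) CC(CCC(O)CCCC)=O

A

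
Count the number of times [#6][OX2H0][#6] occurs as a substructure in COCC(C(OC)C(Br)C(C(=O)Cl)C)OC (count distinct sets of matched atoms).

3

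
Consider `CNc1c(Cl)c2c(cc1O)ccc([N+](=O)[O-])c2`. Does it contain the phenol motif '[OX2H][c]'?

Yes

The pattern [OX2H][c] describes a hydroxyl oxygen attached to an aromatic carbon — a phenol.
The molecule carries a hydroxyl group (-OH), whose atoms satisfy every constraint of the query, so the pattern matches.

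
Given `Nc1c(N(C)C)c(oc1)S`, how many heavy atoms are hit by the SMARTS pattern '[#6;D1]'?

The query [#6;D1] means: carbon bonded to exactly one heavy atom.
Check the 10 heavy atoms by environment: 1× o (aromatic, D2) → no; 1× c (aromatic, D2) → no; 3× c (aromatic, D3) → no; 1× N (D1) → no; 1× S (D1) → no; 1× N (D3) → no; 2× C (D1) → match.
That gives 2 matching atoms.

2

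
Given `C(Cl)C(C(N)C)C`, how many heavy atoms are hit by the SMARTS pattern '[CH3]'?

2

The query [CH3] means: aliphatic carbon with exactly three hydrogens.
Check the 7 heavy atoms by environment: 1× C (H2) → no; 2× C (H1) → no; 2× C (H3) → match; 1× N (H2) → no; 1× Cl (H0) → no.
That gives 2 matching atoms.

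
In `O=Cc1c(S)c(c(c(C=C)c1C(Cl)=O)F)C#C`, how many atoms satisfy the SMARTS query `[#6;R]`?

6

The query [#6;R] means: carbon that is part of a ring.
Check the 17 heavy atoms by environment: 6× c (aromatic, in 6-ring) → match; 1× F (acyclic) → no; 6× C (acyclic) → no; 2× O (acyclic) → no; 1× Cl (acyclic) → no; 1× S (acyclic) → no.
That gives 6 matching atoms.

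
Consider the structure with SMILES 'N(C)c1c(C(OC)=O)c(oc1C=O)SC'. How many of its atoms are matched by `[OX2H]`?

0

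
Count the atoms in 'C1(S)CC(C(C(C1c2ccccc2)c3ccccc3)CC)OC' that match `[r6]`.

The query [r6] means: r6 matches atoms in a six-membered ring.
Check the 23 heavy atoms by environment: 6× C (in 6-ring) → match; 12× c (aromatic, in 6-ring) → match; 1× O (acyclic) → no; 3× C (acyclic) → no; 1× S (acyclic) → no.
Summing the matching environments: 6 + 12 = 18 matching atoms.

18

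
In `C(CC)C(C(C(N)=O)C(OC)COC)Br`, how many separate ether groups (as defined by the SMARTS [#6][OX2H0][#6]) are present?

2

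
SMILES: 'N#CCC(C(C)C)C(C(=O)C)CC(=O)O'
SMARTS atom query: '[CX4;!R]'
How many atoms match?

The query [CX4;!R] means: aliphatic carbon with four total connections, not in a ring.
Check the 15 heavy atoms by environment: 8× C (X4, acyclic) → match; 2× C (X3, acyclic) → no; 2× O (X1, acyclic) → no; 1× O (X2, acyclic) → no; 1× C (X2, acyclic) → no; 1× N (X1, acyclic) → no.
That gives 8 matching atoms.

8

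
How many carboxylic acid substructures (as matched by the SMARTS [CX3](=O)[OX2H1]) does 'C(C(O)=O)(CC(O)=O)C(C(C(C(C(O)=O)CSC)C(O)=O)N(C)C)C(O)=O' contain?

[CX3](=O)[OX2H1] is the SMARTS for a carboxylic acid: an sp2 carbon double-bonded to O and single-bonded to an -OH oxygen.
The molecule carries 5 separate instances of a carboxylic acid group (-C(=O)OH) meeting every constraint; each maps to a distinct set of atoms, giving 5 matches.

5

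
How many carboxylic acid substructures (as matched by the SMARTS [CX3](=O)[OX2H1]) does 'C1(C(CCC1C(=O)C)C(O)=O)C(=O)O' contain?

2

[CX3](=O)[OX2H1] is the SMARTS for a carboxylic acid: an sp2 carbon double-bonded to O and single-bonded to an -OH oxygen.
The molecule carries 2 separate instances of a carboxylic acid group (-C(=O)OH) meeting every constraint; each maps to a distinct set of atoms, giving 2 matches.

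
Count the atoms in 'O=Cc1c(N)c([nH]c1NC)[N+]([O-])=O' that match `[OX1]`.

3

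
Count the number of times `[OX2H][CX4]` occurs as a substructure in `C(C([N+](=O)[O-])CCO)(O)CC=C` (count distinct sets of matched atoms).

2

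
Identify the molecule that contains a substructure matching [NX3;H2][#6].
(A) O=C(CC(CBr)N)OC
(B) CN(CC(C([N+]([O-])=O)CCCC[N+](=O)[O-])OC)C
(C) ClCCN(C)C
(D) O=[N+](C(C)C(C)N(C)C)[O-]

[NX3;H2][#6] describes a trivalent nitrogen with two H attached to carbon (a primary amine).
(A) contains a primary amino group (-NH2), which satisfies every atom and bond constraint.
(B) has a nitro group (-[N+](=O)[O-]) but the nitrogen is [N+] with no H, not NX3H2.
(C) has a dimethylamino group (-N(CH3)2) but the nitrogen has H0, not H2.
(D) has a dimethylamino group (-N(CH3)2) but the nitrogen has H0, not H2.
So the answer is (A).

A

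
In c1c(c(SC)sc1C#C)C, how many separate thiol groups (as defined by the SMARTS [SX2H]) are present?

0

[SX2H] is the SMARTS for a thiol: an aliphatic sulfur with two connections, one being H.
The molecule has a methylthio ether (-SCH3), but the sulfur has H0 (bonded to two carbons), not H1; nothing else fits, so there are 0 matches.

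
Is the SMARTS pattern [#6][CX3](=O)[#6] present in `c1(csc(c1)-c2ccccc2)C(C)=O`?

Yes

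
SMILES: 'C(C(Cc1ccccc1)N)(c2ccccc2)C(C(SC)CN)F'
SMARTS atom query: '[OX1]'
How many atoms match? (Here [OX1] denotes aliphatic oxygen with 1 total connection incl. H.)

0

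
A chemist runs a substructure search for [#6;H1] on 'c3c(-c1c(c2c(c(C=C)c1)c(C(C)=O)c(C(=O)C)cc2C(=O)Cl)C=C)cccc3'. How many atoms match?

Check the 29 heavy atoms by environment: 9× c (aromatic, H0) → no; 7× c (aromatic, H1) → match; 3× C (H0) → no; 3× O (H0) → no; 1× Cl (H0) → no; 2× C (H3) → no; 2× C (H1) → match; 2× C (H2) → no.
Summing the matching environments: 7 + 2 = 9 matching atoms.

9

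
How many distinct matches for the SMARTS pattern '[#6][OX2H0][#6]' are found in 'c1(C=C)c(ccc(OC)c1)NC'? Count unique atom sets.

[#6][OX2H0][#6] is the SMARTS for an ether: an aliphatic oxygen bridging two carbons with no H on the oxygen.
Exactly one fragment in the molecule meets all constraints, giving 1 match.

1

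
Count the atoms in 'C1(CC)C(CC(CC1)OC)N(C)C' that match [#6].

11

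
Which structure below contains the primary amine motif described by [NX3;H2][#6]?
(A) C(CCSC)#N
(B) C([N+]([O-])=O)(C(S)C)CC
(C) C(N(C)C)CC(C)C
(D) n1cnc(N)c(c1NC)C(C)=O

D

[NX3;H2][#6] describes a trivalent nitrogen with two H attached to carbon (a primary amine).
(A) has a nitrile (-C#N) but the nitrogen is NX1 (triple-bonded), not NX3 with two H.
(B) has a nitro group (-[N+](=O)[O-]) but the nitrogen is [N+] with no H, not NX3H2.
(C) has a dimethylamino group (-N(CH3)2) but the nitrogen has H0, not H2.
(D) contains a primary amino group (-NH2), which satisfies every atom and bond constraint.
So the answer is (D).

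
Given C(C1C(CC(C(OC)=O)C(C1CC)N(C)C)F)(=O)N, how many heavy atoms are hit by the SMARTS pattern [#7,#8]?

5

The query [#7,#8] means: nitrogen or oxygen (comma = OR).
Check the 19 heavy atoms by environment: 13× C → no; 1× F → no; 3× O → match; 2× N → match.
Summing the matching environments: 3 + 2 = 5 matching atoms.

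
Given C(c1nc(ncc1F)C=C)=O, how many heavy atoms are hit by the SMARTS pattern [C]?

3

The query [C] means: uppercase C matches aliphatic (non-aromatic) carbon only.
Check the 11 heavy atoms by environment: 2× n (aromatic) → no; 4× c (aromatic) → no; 3× C → match; 1× O → no; 1× F → no.
That gives 3 matching atoms.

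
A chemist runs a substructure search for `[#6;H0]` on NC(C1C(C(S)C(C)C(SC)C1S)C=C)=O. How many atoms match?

1

The query [#6;H0] means: any carbon with no attached hydrogen.
Check the 16 heavy atoms by environment: 7× C (H1) → no; 2× S (H1) → no; 1× C (H0) → match; 1× O (H0) → no; 1× N (H2) → no; 2× C (H3) → no; 1× S (H0) → no; 1× C (H2) → no.
That gives 1 matching atom.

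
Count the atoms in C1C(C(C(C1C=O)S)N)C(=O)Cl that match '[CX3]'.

The query [CX3] means: C with X3: aliphatic carbon with exactly 3 total connections.
Check the 12 heavy atoms by environment: 5× C (X4) → no; 2× C (X3) → match; 2× O (X1) → no; 1× Cl (X1) → no; 1× S (X2) → no; 1× N (X3) → no.
That gives 2 matching atoms.

2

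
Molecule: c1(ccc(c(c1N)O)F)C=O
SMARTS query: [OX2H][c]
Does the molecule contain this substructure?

The pattern [OX2H][c] describes a hydroxyl oxygen attached to an aromatic carbon — a phenol.
The molecule carries a hydroxyl group (-OH), whose atoms satisfy every constraint of the query, so the pattern matches.

Yes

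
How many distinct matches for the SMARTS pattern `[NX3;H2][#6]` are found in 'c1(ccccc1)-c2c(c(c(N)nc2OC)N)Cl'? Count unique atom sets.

2

[NX3;H2][#6] is the SMARTS for a primary amine: a trivalent nitrogen with two H attached to carbon.
The molecule carries 2 separate instances of a primary amino group (-NH2) meeting every constraint; each maps to a distinct set of atoms, giving 2 matches.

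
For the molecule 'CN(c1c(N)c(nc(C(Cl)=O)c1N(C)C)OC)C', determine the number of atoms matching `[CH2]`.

The query [CH2] means: aliphatic carbon with exactly two hydrogens.
Check the 18 heavy atoms by environment: 1× n (aromatic, H0) → no; 5× c (aromatic, H0) → no; 2× N (H0) → no; 5× C (H3) → no; 1× C (H0) → no; 2× O (H0) → no; 1× Cl (H0) → no; 1× N (H2) → no.
No environment satisfies the query, so 0 matching atoms.

0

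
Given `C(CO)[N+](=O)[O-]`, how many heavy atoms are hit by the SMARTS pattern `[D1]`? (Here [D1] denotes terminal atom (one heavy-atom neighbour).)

The query [D1] means: atom with exactly one heavy-atom neighbour (degree 1).
Check the 6 heavy atoms by environment: 2× C (D2) → no; 1× N (charge +1, D3) → no; 1× O (charge -1, D1) → match; 2× O (D1) → match.
Summing the matching environments: 1 + 2 = 3 matching atoms.

3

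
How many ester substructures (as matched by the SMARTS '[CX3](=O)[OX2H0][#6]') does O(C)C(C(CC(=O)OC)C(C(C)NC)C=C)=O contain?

2

[CX3](=O)[OX2H0][#6] is the SMARTS for an ester: a carbonyl carbon bonded to an oxygen that is itself bonded to carbon (no H on that O).
The molecule carries 2 separate instances of a methyl-ester group (-C(=O)OCH3) meeting every constraint; each maps to a distinct set of atoms, giving 2 matches.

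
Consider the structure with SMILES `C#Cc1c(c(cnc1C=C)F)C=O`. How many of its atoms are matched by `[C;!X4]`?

5

The query [C;!X4] means: aliphatic carbon that does not have four total connections.
Check the 13 heavy atoms by environment: 1× n (aromatic, X2) → no; 5× c (aromatic, X3) → no; 2× C (X2) → match; 1× F (X1) → no; 3× C (X3) → match; 1× O (X1) → no.
Summing the matching environments: 2 + 3 = 5 matching atoms.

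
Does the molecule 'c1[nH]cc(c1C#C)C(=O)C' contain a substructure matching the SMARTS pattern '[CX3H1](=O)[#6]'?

No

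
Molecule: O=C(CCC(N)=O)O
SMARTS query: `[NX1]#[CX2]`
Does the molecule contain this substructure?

The pattern [NX1]#[CX2] describes a nitrogen triple-bonded to a two-connected carbon — a nitrile.
The closest candidate here is a primary amide (-C(=O)NH2), but the nitrogen is NX3, not NX1. No other fragment satisfies the full query, so there is no match.

No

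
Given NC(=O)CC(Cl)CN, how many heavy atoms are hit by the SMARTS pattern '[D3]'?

2

Check the 8 heavy atoms by environment: 2× C (D2) → no; 2× C (D3) → match; 1× Cl (D1) → no; 1× O (D1) → no; 2× N (D1) → no.
That gives 2 matching atoms.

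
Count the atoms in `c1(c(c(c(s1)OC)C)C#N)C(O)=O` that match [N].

1

The query [N] means: uppercase N matches aliphatic (non-aromatic) nitrogen only.
Check the 13 heavy atoms by environment: 1× s (aromatic) → no; 4× c (aromatic) → no; 3× O → no; 4× C → no; 1× N → match.
That gives 1 matching atom.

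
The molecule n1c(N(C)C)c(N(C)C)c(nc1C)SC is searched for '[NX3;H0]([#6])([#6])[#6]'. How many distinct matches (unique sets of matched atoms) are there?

2

[NX3;H0]([#6])([#6])[#6] is the SMARTS for a tertiary amine: a trivalent nitrogen with no H, bonded to three carbons.
The molecule carries 2 separate instances of a dimethylamino group (-N(CH3)2) meeting every constraint; each maps to a distinct set of atoms, giving 2 matches.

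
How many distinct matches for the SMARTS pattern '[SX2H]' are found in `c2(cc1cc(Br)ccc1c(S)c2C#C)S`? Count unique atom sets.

2

[SX2H] is the SMARTS for a thiol: an aliphatic sulfur with two connections, one being H.
The molecule carries 2 separate instances of a thiol (-SH) meeting every constraint; each maps to a distinct set of atoms, giving 2 matches.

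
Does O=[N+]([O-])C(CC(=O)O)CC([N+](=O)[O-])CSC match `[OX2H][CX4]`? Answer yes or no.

No

The pattern [OX2H][CX4] describes a hydroxyl oxygen bound to an sp3 (X4) carbon — an aliphatic alcohol.
The closest candidate here is a carboxylic acid group (-C(=O)OH), but the -OH is on a CX3 carbonyl carbon, not a CX4 carbon. No other fragment satisfies the full query, so there is no match.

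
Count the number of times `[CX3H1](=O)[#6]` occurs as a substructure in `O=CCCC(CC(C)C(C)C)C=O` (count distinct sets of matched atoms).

2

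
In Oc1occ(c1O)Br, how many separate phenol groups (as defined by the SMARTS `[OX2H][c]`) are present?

2

[OX2H][c] is the SMARTS for a phenol: a hydroxyl oxygen attached to an aromatic carbon.
The molecule carries 2 separate instances of a hydroxyl group (-OH) meeting every constraint; each maps to a distinct set of atoms, giving 2 matches.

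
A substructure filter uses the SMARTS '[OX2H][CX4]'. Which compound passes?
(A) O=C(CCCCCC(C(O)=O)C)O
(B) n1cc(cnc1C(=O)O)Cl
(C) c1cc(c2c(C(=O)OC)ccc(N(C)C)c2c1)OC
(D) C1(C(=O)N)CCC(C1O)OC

[OX2H][CX4] describes a hydroxyl oxygen bound to an sp3 (X4) carbon (an aliphatic alcohol).
(A) has a carboxylic acid group (-C(=O)OH) but the -OH is on a CX3 carbonyl carbon, not a CX4 carbon.
(B) has a carboxylic acid group (-C(=O)OH) but the -OH is on a CX3 carbonyl carbon, not a CX4 carbon.
(C) has a methoxy ether (-OCH3) but the oxygen has H0 (ether), not H1.
(D) contains a hydroxyl group (-OH), which satisfies every atom and bond constraint.
So the answer is (D).

D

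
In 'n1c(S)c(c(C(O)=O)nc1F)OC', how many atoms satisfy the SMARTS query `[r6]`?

6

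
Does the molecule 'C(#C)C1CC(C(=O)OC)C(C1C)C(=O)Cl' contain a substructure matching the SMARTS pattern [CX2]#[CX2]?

Yes

The pattern [CX2]#[CX2] describes a carbon-carbon triple bond — an alkyne.
The molecule carries an ethynyl group (-C#CH), whose atoms satisfy every constraint of the query, so the pattern matches.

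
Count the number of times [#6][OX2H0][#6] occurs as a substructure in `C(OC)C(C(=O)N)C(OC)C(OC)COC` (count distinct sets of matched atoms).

4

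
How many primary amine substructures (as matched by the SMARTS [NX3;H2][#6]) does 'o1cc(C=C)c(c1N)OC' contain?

1

[NX3;H2][#6] is the SMARTS for a primary amine: a trivalent nitrogen with two H attached to carbon.
Exactly one fragment in the molecule meets all constraints, giving 1 match.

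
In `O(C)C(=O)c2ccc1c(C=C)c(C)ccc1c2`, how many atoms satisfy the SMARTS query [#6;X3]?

13

The query [#6;X3] means: any carbon (aromatic or not) with three total connections.
Check the 17 heavy atoms by environment: 10× c (aromatic, X3) → match; 3× C (X3) → match; 1× O (X1) → no; 1× O (X2) → no; 2× C (X4) → no.
Summing the matching environments: 10 + 3 = 13 matching atoms.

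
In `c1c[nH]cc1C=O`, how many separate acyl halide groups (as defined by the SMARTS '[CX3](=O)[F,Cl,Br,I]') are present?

[CX3](=O)[F,Cl,Br,I] is the SMARTS for an acyl halide: a carbonyl carbon bonded to a halogen.
No fragment in the molecule satisfies every constraint, giving 0 matches.

0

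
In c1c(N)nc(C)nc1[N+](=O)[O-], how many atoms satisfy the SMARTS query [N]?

2

The query [N] means: uppercase N matches aliphatic (non-aromatic) nitrogen only.
Check the 11 heavy atoms by environment: 2× n (aromatic) → no; 4× c (aromatic) → no; 1× N (charge +1) → match; 1× O (charge -1) → no; 1× O → no; 1× C → no; 1× N → match.
Summing the matching environments: 1 + 1 = 2 matching atoms.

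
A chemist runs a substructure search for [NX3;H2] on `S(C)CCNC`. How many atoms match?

0

The query [NX3;H2] means: aliphatic N with 3 total connections, two of them H — an -NH2 nitrogen (amine or amide).
Check the 6 heavy atoms by environment: 2× C (H2, X4) → no; 1× S (H0, X2) → no; 2× C (H3, X4) → no; 1× N (H1, X3) → no.
No environment satisfies the query, so 0 matching atoms.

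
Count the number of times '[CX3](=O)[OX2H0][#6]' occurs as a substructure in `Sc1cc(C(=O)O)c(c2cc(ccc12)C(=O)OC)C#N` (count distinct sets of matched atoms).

[CX3](=O)[OX2H0][#6] is the SMARTS for an ester: a carbonyl carbon bonded to an oxygen that is itself bonded to carbon (no H on that O).
Exactly one fragment in the molecule meets all constraints, giving 1 match.

1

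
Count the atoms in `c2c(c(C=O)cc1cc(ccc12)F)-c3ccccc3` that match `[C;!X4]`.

The query [C;!X4] means: aliphatic carbon that does not have four total connections.
Check the 19 heavy atoms by environment: 16× c (aromatic, X3) → no; 1× C (X3) → match; 1× O (X1) → no; 1× F (X1) → no.
That gives 1 matching atom.

1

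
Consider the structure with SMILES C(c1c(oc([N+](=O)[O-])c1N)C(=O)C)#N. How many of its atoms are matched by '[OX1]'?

3

The query [OX1] means: aliphatic oxygen with one total connection — typically a carbonyl =O or an oxide.
Check the 14 heavy atoms by environment: 1× o (aromatic, X2) → no; 4× c (aromatic, X3) → no; 1× N (X3) → no; 1× N (charge +1, X3) → no; 1× O (charge -1, X1) → match; 2× O (X1) → match; 1× C (X2) → no; 1× N (X1) → no; 1× C (X3) → no; 1× C (X4) → no.
Summing the matching environments: 1 + 2 = 3 matching atoms.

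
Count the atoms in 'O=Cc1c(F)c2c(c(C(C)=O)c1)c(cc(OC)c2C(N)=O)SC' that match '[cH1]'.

The query [cH1] means: aromatic carbon bearing exactly one hydrogen.
Check the 23 heavy atoms by environment: 8× c (aromatic, H0) → no; 2× c (aromatic, H1) → match; 4× O (H0) → no; 3× C (H3) → no; 1× F (H0) → no; 1× S (H0) → no; 2× C (H0) → no; 1× N (H2) → no; 1× C (H1) → no.
That gives 2 matching atoms.

2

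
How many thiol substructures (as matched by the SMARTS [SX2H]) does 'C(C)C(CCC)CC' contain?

0

[SX2H] is the SMARTS for a thiol: an aliphatic sulfur with two connections, one being H.
No fragment in the molecule satisfies every constraint, giving 0 matches.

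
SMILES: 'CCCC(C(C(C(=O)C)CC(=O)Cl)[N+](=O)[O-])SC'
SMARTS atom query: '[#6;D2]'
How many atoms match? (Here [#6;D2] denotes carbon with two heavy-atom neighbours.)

3

Check the 18 heavy atoms by environment: 3× C (D2) → match; 5× C (D3) → no; 1× N (charge +1, D3) → no; 1× O (charge -1, D1) → no; 3× O (D1) → no; 3× C (D1) → no; 1× Cl (D1) → no; 1× S (D2) → no.
That gives 3 matching atoms.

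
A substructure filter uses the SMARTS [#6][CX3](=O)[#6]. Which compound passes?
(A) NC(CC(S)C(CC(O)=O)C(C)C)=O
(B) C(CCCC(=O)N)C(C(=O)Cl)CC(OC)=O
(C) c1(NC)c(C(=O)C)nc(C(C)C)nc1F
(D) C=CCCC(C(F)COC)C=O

[#6][CX3](=O)[#6] describes a carbonyl carbon (no H) flanked by two carbons (a ketone).
(A) has a carboxylic acid group (-C(=O)OH) but one neighbour of the carbonyl carbon is O, not C.
(B) has a methyl-ester group (-C(=O)OCH3) but one neighbour of the carbonyl carbon is O, not C.
(C) contains an acetyl/ketone group (-C(=O)CH3), which satisfies every atom and bond constraint.
(D) has an aldehyde (-CHO) but the carbonyl carbon has H1, so it is not flanked by two carbons.
So the answer is (C).

C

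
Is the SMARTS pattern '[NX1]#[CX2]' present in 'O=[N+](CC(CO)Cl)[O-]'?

No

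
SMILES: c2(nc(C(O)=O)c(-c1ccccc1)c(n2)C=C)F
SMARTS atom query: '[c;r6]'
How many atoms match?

The query [c;r6] means: aromatic carbon that belongs to a six-membered ring.
Check the 18 heavy atoms by environment: 2× n (aromatic, in 6-ring) → no; 10× c (aromatic, in 6-ring) → match; 3× C (acyclic) → no; 2× O (acyclic) → no; 1× F (acyclic) → no.
That gives 10 matching atoms.

10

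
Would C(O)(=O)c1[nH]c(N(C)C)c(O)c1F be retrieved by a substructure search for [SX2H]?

No

The pattern [SX2H] describes an aliphatic sulfur with two connections, one being H — a thiol.
The closest candidate here is a hydroxyl group (-OH), but it is an -OH, not an -SH. No other fragment satisfies the full query, so there is no match.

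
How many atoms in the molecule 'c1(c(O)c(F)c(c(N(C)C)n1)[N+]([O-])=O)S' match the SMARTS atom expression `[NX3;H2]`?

0

The query [NX3;H2] means: aliphatic N with 3 total connections, two of them H — an -NH2 nitrogen (amine or amide).
Check the 15 heavy atoms by environment: 1× n (aromatic, H0, X2) → no; 5× c (aromatic, H0, X3) → no; 1× N (H0, X3) → no; 2× C (H3, X4) → no; 1× S (H1, X2) → no; 1× O (H1, X2) → no; 1× F (H0, X1) → no; 1× N (charge +1, H0, X3) → no; 1× O (charge -1, H0, X1) → no; 1× O (H0, X1) → no.
No environment satisfies the query, so 0 matching atoms.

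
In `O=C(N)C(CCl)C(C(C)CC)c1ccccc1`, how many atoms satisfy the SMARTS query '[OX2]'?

0

Check the 17 heavy atoms by environment: 7× C (X4) → no; 1× Cl (X1) → no; 1× C (X3) → no; 1× O (X1) → no; 1× N (X3) → no; 6× c (aromatic, X3) → no.
No environment satisfies the query, so 0 matching atoms.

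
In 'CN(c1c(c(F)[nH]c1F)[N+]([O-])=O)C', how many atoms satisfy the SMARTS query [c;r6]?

Check the 13 heavy atoms by environment: 1× n (aromatic, in 5-ring) → no; 4× c (aromatic, in 5-ring) → no; 1× N (charge +1, acyclic) → no; 1× O (charge -1, acyclic) → no; 1× O (acyclic) → no; 1× N (acyclic) → no; 2× C (acyclic) → no; 2× F (acyclic) → no.
No environment satisfies the query, so 0 matching atoms.

0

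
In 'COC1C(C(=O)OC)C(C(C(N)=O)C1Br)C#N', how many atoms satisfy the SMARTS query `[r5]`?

5

Check the 17 heavy atoms by environment: 5× C (in 5-ring) → match; 4× O (acyclic) → no; 5× C (acyclic) → no; 2× N (acyclic) → no; 1× Br (acyclic) → no.
That gives 5 matching atoms.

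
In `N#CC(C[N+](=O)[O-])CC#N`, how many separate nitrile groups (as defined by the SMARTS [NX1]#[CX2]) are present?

2

[NX1]#[CX2] is the SMARTS for a nitrile: a nitrogen triple-bonded to a two-connected carbon.
The molecule carries 2 separate instances of a nitrile (-C#N) meeting every constraint; each maps to a distinct set of atoms, giving 2 matches.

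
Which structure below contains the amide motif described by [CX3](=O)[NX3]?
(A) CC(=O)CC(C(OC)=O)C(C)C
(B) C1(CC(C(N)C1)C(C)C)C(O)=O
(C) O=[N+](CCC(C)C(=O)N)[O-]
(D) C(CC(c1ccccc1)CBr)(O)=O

[CX3](=O)[NX3] describes a carbonyl carbon bonded to a trivalent nitrogen (an amide).
(A) has a methyl-ester group (-C(=O)OCH3) but the carbonyl is bonded to O, not to an NX3 nitrogen.
(B) has a primary amino group (-NH2) but the -NH2 is not attached to a carbonyl carbon.
(C) contains a primary amide (-C(=O)NH2), which satisfies every atom and bond constraint.
(D) has a carboxylic acid group (-C(=O)OH) but the carbonyl is bonded to O, not to an NX3 nitrogen.
So the answer is (C).

C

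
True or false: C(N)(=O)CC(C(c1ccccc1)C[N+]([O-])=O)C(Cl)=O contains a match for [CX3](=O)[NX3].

The pattern [CX3](=O)[NX3] describes a carbonyl carbon bonded to a trivalent nitrogen — an amide.
The molecule carries a primary amide (-C(=O)NH2), whose atoms satisfy every constraint of the query, so the pattern matches.

True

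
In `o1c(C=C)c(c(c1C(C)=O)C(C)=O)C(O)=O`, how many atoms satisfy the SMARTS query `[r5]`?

5

Check the 16 heavy atoms by environment: 1× o (aromatic, in 5-ring) → match; 4× c (aromatic, in 5-ring) → match; 7× C (acyclic) → no; 4× O (acyclic) → no.
Summing the matching environments: 1 + 4 = 5 matching atoms.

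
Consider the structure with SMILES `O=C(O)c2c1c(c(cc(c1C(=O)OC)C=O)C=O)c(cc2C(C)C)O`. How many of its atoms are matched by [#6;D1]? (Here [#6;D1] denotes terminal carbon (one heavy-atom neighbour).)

The query [#6;D1] means: carbon bonded to exactly one heavy atom.
Check the 25 heavy atoms by environment: 8× c (aromatic, D3) → no; 2× c (aromatic, D2) → no; 3× C (D3) → no; 6× O (D1) → no; 1× O (D2) → no; 3× C (D1) → match; 2× C (D2) → no.
That gives 3 matching atoms.

3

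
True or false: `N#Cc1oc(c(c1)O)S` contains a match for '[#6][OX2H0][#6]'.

False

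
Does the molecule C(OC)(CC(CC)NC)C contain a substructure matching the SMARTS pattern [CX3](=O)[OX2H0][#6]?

No

The pattern [CX3](=O)[OX2H0][#6] describes a carbonyl carbon bonded to an oxygen that is itself bonded to carbon (no H on that O) — an ester.
The closest candidate here is a methoxy ether (-OCH3), but the ether oxygen is not adjacent to a C=O carbon. No other fragment satisfies the full query, so there is no match.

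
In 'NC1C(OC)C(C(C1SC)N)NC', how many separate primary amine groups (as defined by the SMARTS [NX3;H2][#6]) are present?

2

[NX3;H2][#6] is the SMARTS for a primary amine: a trivalent nitrogen with two H attached to carbon.
The molecule carries 2 separate instances of a primary amino group (-NH2) meeting every constraint; each maps to a distinct set of atoms, giving 2 matches.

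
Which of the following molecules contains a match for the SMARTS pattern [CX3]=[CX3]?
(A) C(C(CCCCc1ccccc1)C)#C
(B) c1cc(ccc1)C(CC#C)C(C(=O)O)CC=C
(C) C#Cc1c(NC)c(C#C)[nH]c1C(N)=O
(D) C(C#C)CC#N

[CX3]=[CX3] describes a non-aromatic C=C double bond between two sp2 carbons (an alkene).
(A) has an ethynyl group (-C#CH) but the C-C bond is a triple bond, not a double bond.
(B) contains a vinyl group (-CH=CH2), which satisfies every atom and bond constraint.
(C) has an ethynyl group (-C#CH) but the C-C bond is a triple bond, not a double bond.
(D) has an ethynyl group (-C#CH) but the C-C bond is a triple bond, not a double bond.
So the answer is (B).

B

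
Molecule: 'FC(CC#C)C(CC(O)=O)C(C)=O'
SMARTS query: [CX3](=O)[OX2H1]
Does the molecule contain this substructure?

Yes

The pattern [CX3](=O)[OX2H1] describes an sp2 carbon double-bonded to O and single-bonded to an -OH oxygen — a carboxylic acid.
The molecule carries a carboxylic acid group (-C(=O)OH), whose atoms satisfy every constraint of the query, so the pattern matches.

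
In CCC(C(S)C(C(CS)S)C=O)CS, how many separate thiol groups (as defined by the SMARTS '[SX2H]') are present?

[SX2H] is the SMARTS for a thiol: an aliphatic sulfur with two connections, one being H.
The molecule carries 4 separate instances of a thiol (-SH) meeting every constraint; each maps to a distinct set of atoms, giving 4 matches.

4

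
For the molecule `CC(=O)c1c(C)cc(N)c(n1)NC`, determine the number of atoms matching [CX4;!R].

3

Check the 13 heavy atoms by environment: 1× n (aromatic, X2, in 6-ring) → no; 5× c (aromatic, X3, in 6-ring) → no; 2× N (X3, acyclic) → no; 3× C (X4, acyclic) → match; 1× C (X3, acyclic) → no; 1× O (X1, acyclic) → no.
That gives 3 matching atoms.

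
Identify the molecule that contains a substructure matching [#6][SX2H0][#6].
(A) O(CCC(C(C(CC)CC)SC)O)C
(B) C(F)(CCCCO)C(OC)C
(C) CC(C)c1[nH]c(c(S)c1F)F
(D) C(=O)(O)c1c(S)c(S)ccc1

A

[#6][SX2H0][#6] describes an aliphatic sulfur bridging two carbons with no H on the sulfur (a thioether).
(A) contains a methylthio ether (-SCH3), which satisfies every atom and bond constraint.
(B) has a methoxy ether (-OCH3) but the bridging atom is O, not S.
(C) has a thiol (-SH) but the sulfur has H1, not H0 bridging two carbons.
(D) has a thiol (-SH) but the sulfur has H1, not H0 bridging two carbons.
So the answer is (A).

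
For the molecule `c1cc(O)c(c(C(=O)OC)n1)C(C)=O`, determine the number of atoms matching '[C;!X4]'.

The query [C;!X4] means: aliphatic carbon that does not have four total connections.
Check the 14 heavy atoms by environment: 1× n (aromatic, X2) → no; 5× c (aromatic, X3) → no; 2× C (X3) → match; 2× O (X1) → no; 2× C (X4) → no; 2× O (X2) → no.
That gives 2 matching atoms.

2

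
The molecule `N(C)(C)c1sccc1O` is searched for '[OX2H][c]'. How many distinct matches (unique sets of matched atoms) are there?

[OX2H][c] is the SMARTS for a phenol: a hydroxyl oxygen attached to an aromatic carbon.
Exactly one fragment in the molecule meets all constraints, giving 1 match.

1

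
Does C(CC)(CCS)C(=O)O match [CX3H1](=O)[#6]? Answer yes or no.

No

The pattern [CX3H1](=O)[#6] describes an sp2 carbon with one H, double-bonded to O and single-bonded to carbon — an aldehyde.
The closest candidate here is a carboxylic acid group (-C(=O)OH), but the carbonyl carbon has H0 and is bonded to O, not H1. No other fragment satisfies the full query, so there is no match.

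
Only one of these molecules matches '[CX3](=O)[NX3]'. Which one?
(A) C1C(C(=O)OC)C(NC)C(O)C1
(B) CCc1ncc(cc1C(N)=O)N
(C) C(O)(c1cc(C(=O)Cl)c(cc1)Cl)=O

[CX3](=O)[NX3] describes a carbonyl carbon bonded to a trivalent nitrogen (an amide).
(A) has a methyl-ester group (-C(=O)OCH3) but the carbonyl is bonded to O, not to an NX3 nitrogen.
(B) contains a primary amide (-C(=O)NH2), which satisfies every atom and bond constraint.
(C) has a carboxylic acid group (-C(=O)OH) but the carbonyl is bonded to O, not to an NX3 nitrogen.
So the answer is (B).

B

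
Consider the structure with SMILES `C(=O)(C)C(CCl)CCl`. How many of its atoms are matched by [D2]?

2

The query [D2] means: atom with exactly two heavy-atom neighbours.
Check the 8 heavy atoms by environment: 2× C (D2) → match; 2× C (D3) → no; 2× Cl (D1) → no; 1× O (D1) → no; 1× C (D1) → no.
That gives 2 matching atoms.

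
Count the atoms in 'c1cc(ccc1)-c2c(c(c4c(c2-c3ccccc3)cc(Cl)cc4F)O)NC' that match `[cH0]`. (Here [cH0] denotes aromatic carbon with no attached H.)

Check the 27 heavy atoms by environment: 10× c (aromatic, H0) → match; 12× c (aromatic, H1) → no; 1× N (H1) → no; 1× C (H3) → no; 1× F (H0) → no; 1× Cl (H0) → no; 1× O (H1) → no.
That gives 10 matching atoms.

10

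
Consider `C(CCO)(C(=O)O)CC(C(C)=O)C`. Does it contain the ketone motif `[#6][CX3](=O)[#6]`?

Yes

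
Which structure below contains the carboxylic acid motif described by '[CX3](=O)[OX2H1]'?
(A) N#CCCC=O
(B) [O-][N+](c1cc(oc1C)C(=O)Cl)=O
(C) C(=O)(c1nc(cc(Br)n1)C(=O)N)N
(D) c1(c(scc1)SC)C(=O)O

D

[CX3](=O)[OX2H1] describes an sp2 carbon double-bonded to O and single-bonded to an -OH oxygen (a carboxylic acid).
(A) has an aldehyde (-CHO) but there is no singly-bonded oxygen on the carbonyl carbon.
(B) has an acyl chloride (-C(=O)Cl) but the carbonyl is bonded to Cl, not to an -OH oxygen.
(C) has a primary amide (-C(=O)NH2) but the carbonyl is bonded to N, not to an -OH oxygen.
(D) contains a carboxylic acid group (-C(=O)OH), which satisfies every atom and bond constraint.
So the answer is (D).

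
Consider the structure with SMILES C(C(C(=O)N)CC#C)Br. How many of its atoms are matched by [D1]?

4

Check the 9 heavy atoms by environment: 3× C (D2) → no; 2× C (D3) → no; 1× C (D1) → match; 1× Br (D1) → match; 1× O (D1) → match; 1× N (D1) → match.
Summing the matching environments: 1 + 1 + 1 + 1 = 4 matching atoms.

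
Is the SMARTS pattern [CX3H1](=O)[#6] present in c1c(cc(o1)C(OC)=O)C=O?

Yes

The pattern [CX3H1](=O)[#6] describes an sp2 carbon with one H, double-bonded to O and single-bonded to carbon — an aldehyde.
The molecule carries an aldehyde (-CHO), whose atoms satisfy every constraint of the query, so the pattern matches.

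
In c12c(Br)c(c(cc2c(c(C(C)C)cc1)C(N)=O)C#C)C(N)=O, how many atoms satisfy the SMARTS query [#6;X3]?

12

Check the 22 heavy atoms by environment: 10× c (aromatic, X3) → match; 3× C (X4) → no; 2× C (X3) → match; 2× O (X1) → no; 2× N (X3) → no; 2× C (X2) → no; 1× Br (X1) → no.
Summing the matching environments: 10 + 2 = 12 matching atoms.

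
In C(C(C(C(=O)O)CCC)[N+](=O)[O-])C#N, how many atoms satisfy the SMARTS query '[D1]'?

6

The query [D1] means: atom with exactly one heavy-atom neighbour (degree 1).
Check the 14 heavy atoms by environment: 4× C (D2) → no; 3× C (D3) → no; 1× N (charge +1, D3) → no; 1× O (charge -1, D1) → match; 3× O (D1) → match; 1× C (D1) → match; 1× N (D1) → match.
Summing the matching environments: 1 + 3 + 1 + 1 = 6 matching atoms.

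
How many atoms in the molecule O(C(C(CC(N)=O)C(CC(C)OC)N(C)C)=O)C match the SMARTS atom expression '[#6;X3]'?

The query [#6;X3] means: any carbon (aromatic or not) with three total connections.
Check the 18 heavy atoms by environment: 10× C (X4) → no; 2× N (X3) → no; 2× C (X3) → match; 2× O (X1) → no; 2× O (X2) → no.
That gives 2 matching atoms.

2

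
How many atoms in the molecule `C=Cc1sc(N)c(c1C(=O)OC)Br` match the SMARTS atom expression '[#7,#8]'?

3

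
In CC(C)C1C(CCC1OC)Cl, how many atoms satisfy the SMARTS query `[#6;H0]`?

0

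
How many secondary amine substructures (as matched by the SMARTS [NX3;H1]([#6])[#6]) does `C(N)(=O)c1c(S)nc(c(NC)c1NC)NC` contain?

3

[NX3;H1]([#6])[#6] is the SMARTS for a secondary amine: a trivalent nitrogen with one H, bonded to two carbons.
The molecule carries 3 separate instances of an N-methylamino group (-NHCH3) meeting every constraint; each maps to a distinct set of atoms, giving 3 matches.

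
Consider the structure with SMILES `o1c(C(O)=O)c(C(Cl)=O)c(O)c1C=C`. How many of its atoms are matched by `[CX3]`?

4

The query [CX3] means: C with X3: aliphatic carbon with exactly 3 total connections.
Check the 14 heavy atoms by environment: 1× o (aromatic, X2) → no; 4× c (aromatic, X3) → no; 4× C (X3) → match; 2× O (X2) → no; 2× O (X1) → no; 1× Cl (X1) → no.
That gives 4 matching atoms.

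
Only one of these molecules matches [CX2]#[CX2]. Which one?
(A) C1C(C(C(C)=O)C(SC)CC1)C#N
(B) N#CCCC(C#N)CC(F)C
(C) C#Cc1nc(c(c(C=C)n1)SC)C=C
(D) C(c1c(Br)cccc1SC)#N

C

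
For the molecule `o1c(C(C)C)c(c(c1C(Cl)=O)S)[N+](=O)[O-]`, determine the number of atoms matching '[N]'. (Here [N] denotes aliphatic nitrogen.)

1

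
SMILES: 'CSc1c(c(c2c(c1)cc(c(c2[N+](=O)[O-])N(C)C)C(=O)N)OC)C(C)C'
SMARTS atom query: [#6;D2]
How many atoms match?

2

The query [#6;D2] means: any carbon bonded to exactly two heavy atoms.
Check the 26 heavy atoms by environment: 8× c (aromatic, D3) → no; 2× c (aromatic, D2) → match; 1× N (charge +1, D3) → no; 1× O (charge -1, D1) → no; 2× O (D1) → no; 1× S (D2) → no; 6× C (D1) → no; 1× O (D2) → no; 1× N (D3) → no; 2× C (D3) → no; 1× N (D1) → no.
That gives 2 matching atoms.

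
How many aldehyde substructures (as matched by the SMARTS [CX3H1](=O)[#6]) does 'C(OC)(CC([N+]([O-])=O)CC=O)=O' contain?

1

[CX3H1](=O)[#6] is the SMARTS for an aldehyde: an sp2 carbon with one H, double-bonded to O and single-bonded to carbon.
Exactly one fragment in the molecule meets all constraints, giving 1 match.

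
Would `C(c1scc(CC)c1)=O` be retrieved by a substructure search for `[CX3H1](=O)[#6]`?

The pattern [CX3H1](=O)[#6] describes an sp2 carbon with one H, double-bonded to O and single-bonded to carbon — an aldehyde.
The molecule carries an aldehyde (-CHO), whose atoms satisfy every constraint of the query, so the pattern matches.

Yes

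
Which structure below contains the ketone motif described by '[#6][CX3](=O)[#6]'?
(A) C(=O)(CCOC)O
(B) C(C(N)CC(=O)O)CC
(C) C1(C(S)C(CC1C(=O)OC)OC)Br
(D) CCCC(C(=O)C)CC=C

[#6][CX3](=O)[#6] describes a carbonyl carbon (no H) flanked by two carbons (a ketone).
(A) has a carboxylic acid group (-C(=O)OH) but one neighbour of the carbonyl carbon is O, not C.
(B) has a carboxylic acid group (-C(=O)OH) but one neighbour of the carbonyl carbon is O, not C.
(C) has a methyl-ester group (-C(=O)OCH3) but one neighbour of the carbonyl carbon is O, not C.
(D) contains an acetyl/ketone group (-C(=O)CH3), which satisfies every atom and bond constraint.
So the answer is (D).

D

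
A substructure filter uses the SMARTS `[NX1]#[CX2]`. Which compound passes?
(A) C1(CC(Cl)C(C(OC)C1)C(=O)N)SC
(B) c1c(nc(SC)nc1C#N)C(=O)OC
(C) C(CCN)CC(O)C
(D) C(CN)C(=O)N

[NX1]#[CX2] describes a nitrogen triple-bonded to a two-connected carbon (a nitrile).
(A) has a primary amide (-C(=O)NH2) but the nitrogen is NX3, not NX1.
(B) contains a nitrile (-C#N), which satisfies every atom and bond constraint.
(C) has a primary amino group (-NH2) but the nitrogen is NX3 (three connections), not NX1 triple-bonded.
(D) has a primary amide (-C(=O)NH2) but the nitrogen is NX3, not NX1.
So the answer is (B).

B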